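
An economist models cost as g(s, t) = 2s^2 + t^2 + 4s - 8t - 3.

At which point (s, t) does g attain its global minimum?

(-1, 4)

g(s,t) separates as P(s) + Q(t) − 3, so its minimum is min P + min Q − 3.
P'(s) = 4s + 4 vanishes at s ∈ {-1}; Q'(t) = 2(t - 4) vanishes at t ∈ {4}.
Local minima of P (where P''>0): P(-1)=-2. Local minima of Q: Q(4)=-16.
So the global minimum of g is P(-1) + Q(4) − 3 = -2 − 16 − 3 = -21, attained at (-1, 4).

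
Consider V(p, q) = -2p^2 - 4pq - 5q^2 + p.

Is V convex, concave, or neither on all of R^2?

V is quadratic, so its Hessian is the constant matrix H = [[-4, -4], [-4, -10]].
det(H) = 24, tr(H) = -14.
det(H) > 0 and tr(H) < 0, so H is negative definite everywhere: concave.

concave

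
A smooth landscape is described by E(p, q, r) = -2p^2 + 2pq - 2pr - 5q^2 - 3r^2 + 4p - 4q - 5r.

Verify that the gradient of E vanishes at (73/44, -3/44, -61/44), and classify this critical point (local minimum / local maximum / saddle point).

local maximum

∇E = (-4p + 2q - 2r + 4, 2p - 10q - 4, -2p - 6r - 5); substituting (73/44, -3/44, -61/44) gives ∇E = (0, 0, 0), so (73/44, -3/44, -61/44) is indeed a critical point.
The Hessian is constant: H = [[-4, 2, -2], [2, -10, 0], [-2, 0, -6]].
Leading principal minors: Δ₁ = -4, Δ₂ = 36, Δ₃ = -176.
The minors alternate sign starting negative (−, +, −), so H is negative definite: a local maximum.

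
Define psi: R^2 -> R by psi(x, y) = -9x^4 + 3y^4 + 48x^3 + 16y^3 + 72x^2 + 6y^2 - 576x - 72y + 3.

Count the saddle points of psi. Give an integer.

psi separates as a function of x plus a function of y, so ∇psi=0 decouples.
∂psi/∂x = -36(x - 4)(x - 2)(x + 2) = 0 at x ∈ {-2, 2, 4}; ∂psi/∂y = 12(y - 1)(y + 2)(y + 3) = 0 at y ∈ {-3, -2, 1}.
The Hessian is diagonal: diag(psi_xx, psi_yy). Second derivatives: psi_xx(-2)=-864, psi_xx(2)=288, psi_xx(4)=-432; psi_yy(-3)=48, psi_yy(-2)=-36, psi_yy(1)=144.
Saddle points occur where the two diagonal entries have opposite signs: (-2, -3), (-2, 1), (2, -2), (4, -3), (4, 1). Count: 5.

5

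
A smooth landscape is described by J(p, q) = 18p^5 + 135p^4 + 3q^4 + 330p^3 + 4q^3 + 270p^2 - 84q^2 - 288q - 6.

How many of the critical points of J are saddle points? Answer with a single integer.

6

J separates as a function of p plus a function of q, so ∇J=0 decouples.
∂J/∂p = 90p(p + 1)(p + 2)(p + 3) = 0 at p ∈ {-3, -2, -1, 0}; ∂J/∂q = 12(q - 4)(q + 2)(q + 3) = 0 at q ∈ {-3, -2, 4}.
The Hessian is diagonal: diag(J_pp, J_qq). Second derivatives: J_pp(-3)=-540, J_pp(-2)=180, J_pp(-1)=-180, J_pp(0)=540; J_qq(-3)=84, J_qq(-2)=-72, J_qq(4)=504.
Saddle points occur where the two diagonal entries have opposite signs: (-3, -3), (-3, 4), (-2, -2), (-1, -3), (-1, 4), (0, -2). Count: 6.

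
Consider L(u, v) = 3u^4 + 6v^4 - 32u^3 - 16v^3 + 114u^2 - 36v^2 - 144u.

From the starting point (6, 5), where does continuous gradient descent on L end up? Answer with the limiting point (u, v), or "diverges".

(4, 3)

L is separable, so gradient descent decouples: u follows -∂L/∂u, v follows -∂L/∂v.
∂L/∂u = 12(u - 4)(u - 3)(u - 1); at u=6 this is 360, so u decreases.
∂L/∂v = 24v(v - 3)(v + 1); at v=5 this is 1440, so v decreases.
u converges to its nearest critical value 4 (a local min of the u-part); v converges to 3. The iterate converges to (4, 3).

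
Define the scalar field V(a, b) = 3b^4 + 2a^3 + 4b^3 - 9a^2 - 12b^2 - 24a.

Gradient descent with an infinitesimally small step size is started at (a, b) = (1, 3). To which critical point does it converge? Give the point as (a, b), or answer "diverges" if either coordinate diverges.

V is separable, so gradient descent decouples: a follows -∂V/∂a, b follows -∂V/∂b.
∂V/∂a = 6(a - 4)(a + 1); at a=1 this is -36, so a increases.
∂V/∂b = 12b(b - 1)(b + 2); at b=3 this is 360, so b decreases.
a converges to its nearest critical value 4 (a local min of the a-part); b converges to 1. The iterate converges to (4, 1).

(4, 1)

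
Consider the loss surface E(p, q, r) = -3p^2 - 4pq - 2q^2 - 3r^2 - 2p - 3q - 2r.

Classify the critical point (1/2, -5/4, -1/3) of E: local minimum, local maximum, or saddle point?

The Hessian is constant: H = [[-6, -4, 0], [-4, -4, 0], [0, 0, -6]].
Leading principal minors: Δ₁ = -6, Δ₂ = 8, Δ₃ = -48.
The minors alternate sign starting negative (−, +, −), so H is negative definite: a local maximum.

local maximum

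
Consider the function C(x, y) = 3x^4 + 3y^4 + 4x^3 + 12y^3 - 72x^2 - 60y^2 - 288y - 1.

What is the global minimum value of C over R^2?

C(x,y) separates as P(x) + Q(y) − 1, so its minimum is min P + min Q − 1.
P'(x) = 12x(x - 3)(x + 4) vanishes at x ∈ {-4, 0, 3}; Q'(y) = 12(y - 3)(y + 2)(y + 4) vanishes at y ∈ {-4, -2, 3}.
Local minima of P (where P''>0): P(-4)=-640, P(3)=-297. Local minima of Q: Q(-4)=192, Q(3)=-837.
So the global minimum of C is P(-4) + Q(3) − 1 = -640 − 837 − 1 = -1478, attained at (-4, 3).

-1478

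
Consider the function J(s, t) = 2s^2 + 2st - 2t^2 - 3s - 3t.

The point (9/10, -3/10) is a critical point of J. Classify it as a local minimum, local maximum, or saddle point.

The Hessian of J is constant: H = [[4, 2], [2, -4]].
det(H) = 4·(-4) − 2² = -20.
Since det(H) < 0, H is indefinite and the critical point is a saddle point.

saddle point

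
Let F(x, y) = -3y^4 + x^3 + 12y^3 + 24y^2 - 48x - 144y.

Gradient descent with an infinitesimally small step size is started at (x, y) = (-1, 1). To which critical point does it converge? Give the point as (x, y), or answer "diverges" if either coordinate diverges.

F is separable, so gradient descent decouples: x follows -∂F/∂x, y follows -∂F/∂y.
∂F/∂x = 3(x - 4)(x + 4); at x=-1 this is -45, so x increases.
∂F/∂y = -12(y - 3)(y - 2)(y + 2); at y=1 this is -72, so y increases.
x converges to its nearest critical value 4 (a local min of the x-part); y converges to 2. The iterate converges to (4, 2).

(4, 2)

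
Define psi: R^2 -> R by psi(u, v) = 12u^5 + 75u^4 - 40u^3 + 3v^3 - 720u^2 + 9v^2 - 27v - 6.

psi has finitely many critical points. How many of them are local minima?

2

psi separates as a function of u plus a function of v, so ∇psi=0 decouples.
∂psi/∂u = 60u(u - 2)(u + 3)(u + 4) = 0 at u ∈ {-4, -3, 0, 2}; ∂psi/∂v = 9(v - 1)(v + 3) = 0 at v ∈ {-3, 1}.
The Hessian is diagonal: diag(psi_uu, psi_vv). Second derivatives: psi_uu(-4)=-1440, psi_uu(-3)=900, psi_uu(0)=-1440, psi_uu(2)=3600; psi_vv(-3)=-36, psi_vv(1)=36.
Local minima occur where both diagonal entries positive: (-3, 1), (2, 1). Count: 2.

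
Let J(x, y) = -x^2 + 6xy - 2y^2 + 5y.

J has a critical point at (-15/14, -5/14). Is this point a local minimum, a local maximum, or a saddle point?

saddle point

The Hessian of J is constant: H = [[-2, 6], [6, -4]].
det(H) = (-2)·(-4) − 6² = -28.
Since det(H) < 0, H is indefinite and the critical point is a saddle point.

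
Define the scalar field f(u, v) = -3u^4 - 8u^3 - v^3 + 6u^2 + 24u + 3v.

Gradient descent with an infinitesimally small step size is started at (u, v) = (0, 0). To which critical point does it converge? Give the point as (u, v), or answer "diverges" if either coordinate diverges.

(-1, -1)

f is separable, so gradient descent decouples: u follows -∂f/∂u, v follows -∂f/∂v.
∂f/∂u = -12(u - 1)(u + 1)(u + 2); at u=0 this is 24, so u decreases.
∂f/∂v = -3(v - 1)(v + 1); at v=0 this is 3, so v decreases.
u converges to its nearest critical value -1 (a local min of the u-part); v converges to -1. The iterate converges to (-1, -1).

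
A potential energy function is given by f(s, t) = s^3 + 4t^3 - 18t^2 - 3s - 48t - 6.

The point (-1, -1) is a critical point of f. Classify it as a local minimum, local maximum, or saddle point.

The mixed partial ∂²f/∂s∂t is 0, so the Hessian at any point is diag(f_ss, f_tt) = diag(6s, 12(2t - 3)).
At (-1, -1): H = diag(-6, -60).
Both eigenvalues are negative, so H is negative definite: a local maximum.

local maximum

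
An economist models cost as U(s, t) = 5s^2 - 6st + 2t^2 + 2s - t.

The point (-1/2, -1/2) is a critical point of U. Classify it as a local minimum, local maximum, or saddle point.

The Hessian of U is constant: H = [[10, -6], [-6, 4]].
det(H) = 10·4 − (-6)² = 4.
det(H) > 0 and tr(H) = 14 > 0, so H is positive definite and the point is a local minimum.

local minimum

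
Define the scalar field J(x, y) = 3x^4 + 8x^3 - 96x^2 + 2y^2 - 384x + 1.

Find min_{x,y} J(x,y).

J(x,y) separates as P(x) + Q(y) + 1, so its minimum is min P + min Q + 1.
P'(x) = 12(x - 4)(x + 2)(x + 4) vanishes at x ∈ {-4, -2, 4}; Q'(y) = 4y vanishes at y ∈ {0}.
Local minima of P (where P''>0): P(-4)=256, P(4)=-1792. Local minima of Q: Q(0)=0.
So the global minimum of J is P(4) + Q(0) + 1 = -1792 + 0 + 1 = -1791, attained at (4, 0).

-1791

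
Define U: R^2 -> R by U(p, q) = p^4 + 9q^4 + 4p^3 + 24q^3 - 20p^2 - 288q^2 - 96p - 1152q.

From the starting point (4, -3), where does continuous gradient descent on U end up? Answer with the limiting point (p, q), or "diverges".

U is separable, so gradient descent decouples: p follows -∂U/∂p, q follows -∂U/∂q.
∂U/∂p = 4(p - 3)(p + 2)(p + 4); at p=4 this is 192, so p decreases.
∂U/∂q = 36(q - 4)(q + 2)(q + 4); at q=-3 this is 252, so q decreases.
p converges to its nearest critical value 3 (a local min of the p-part); q converges to -4. The iterate converges to (3, -4).

(3, -4)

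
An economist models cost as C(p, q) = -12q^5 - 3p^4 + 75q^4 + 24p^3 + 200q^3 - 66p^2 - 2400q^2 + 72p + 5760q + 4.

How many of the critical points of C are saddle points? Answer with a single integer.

C separates as a function of p plus a function of q, so ∇C=0 decouples.
∂C/∂p = -12(p - 3)(p - 2)(p - 1) = 0 at p ∈ {1, 2, 3}; ∂C/∂q = -60(q - 4)(q - 3)(q - 2)(q + 4) = 0 at q ∈ {-4, 2, 3, 4}.
The Hessian is diagonal: diag(C_pp, C_qq). Second derivatives: C_pp(1)=-24, C_pp(2)=12, C_pp(3)=-24; C_qq(-4)=20160, C_qq(2)=-720, C_qq(3)=420, C_qq(4)=-960.
Saddle points occur where the two diagonal entries have opposite signs: (1, -4), (1, 3), (2, 2), (2, 4), (3, -4), (3, 3). Count: 6.

6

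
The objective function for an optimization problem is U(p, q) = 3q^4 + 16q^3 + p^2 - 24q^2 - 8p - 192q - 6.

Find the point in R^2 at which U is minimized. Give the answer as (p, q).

(4, 2)

U(p,q) separates as A(p) + B(q) − 6, so its minimum is min A + min B − 6.
A'(p) = 2p - 8 vanishes at p ∈ {4}; B'(q) = 12(q - 2)(q + 2)(q + 4) vanishes at q ∈ {-4, -2, 2}.
Local minima of A (where A''>0): A(4)=-16. Local minima of B: B(-4)=128, B(2)=-304.
So the global minimum of U is A(4) + B(2) − 6 = -16 − 304 − 6 = -326, attained at (4, 2).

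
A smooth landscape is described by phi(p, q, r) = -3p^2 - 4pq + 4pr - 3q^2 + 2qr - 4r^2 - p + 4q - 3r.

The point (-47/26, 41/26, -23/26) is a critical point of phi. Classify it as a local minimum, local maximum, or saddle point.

The Hessian is constant: H = [[-6, -4, 4], [-4, -6, 2], [4, 2, -8]].
Leading principal minors: Δ₁ = -6, Δ₂ = 20, Δ₃ = -104.
The minors alternate sign starting negative (−, +, −), so H is negative definite: a local maximum.

local maximum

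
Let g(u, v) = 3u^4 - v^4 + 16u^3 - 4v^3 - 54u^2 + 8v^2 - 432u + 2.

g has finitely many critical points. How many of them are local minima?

g separates as a function of u plus a function of v, so ∇g=0 decouples.
∂g/∂u = 12(u - 3)(u + 3)(u + 4) = 0 at u ∈ {-4, -3, 3}; ∂g/∂v = -4v(v - 1)(v + 4) = 0 at v ∈ {-4, 0, 1}.
The Hessian is diagonal: diag(g_uu, g_vv). Second derivatives: g_uu(-4)=84, g_uu(-3)=-72, g_uu(3)=504; g_vv(-4)=-80, g_vv(0)=16, g_vv(1)=-20.
Local minima occur where both diagonal entries positive: (-4, 0), (3, 0). Count: 2.

2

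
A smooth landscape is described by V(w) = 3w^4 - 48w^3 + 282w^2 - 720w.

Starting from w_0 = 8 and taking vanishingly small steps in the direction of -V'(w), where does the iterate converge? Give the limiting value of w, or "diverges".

5

V'(w) = 12(w - 5)(w - 4)(w - 3), so V'(8) = 720.
Gradient descent moves in the -V' direction, i.e. w is decreasing.
The nearest critical point in that direction is w = 5, where V'' = 24 > 0 (a local minimum). The iterate converges there.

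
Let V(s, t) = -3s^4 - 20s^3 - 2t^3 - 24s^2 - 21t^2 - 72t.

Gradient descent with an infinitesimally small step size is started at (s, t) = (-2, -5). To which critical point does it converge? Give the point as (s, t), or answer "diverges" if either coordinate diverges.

V is separable, so gradient descent decouples: s follows -∂V/∂s, t follows -∂V/∂t.
∂V/∂s = -12s(s + 1)(s + 4); at s=-2 this is -48, so s increases.
∂V/∂t = -6(t + 3)(t + 4); at t=-5 this is -12, so t increases.
s converges to its nearest critical value -1 (a local min of the s-part); t converges to -4. The iterate converges to (-1, -4).

(-1, -4)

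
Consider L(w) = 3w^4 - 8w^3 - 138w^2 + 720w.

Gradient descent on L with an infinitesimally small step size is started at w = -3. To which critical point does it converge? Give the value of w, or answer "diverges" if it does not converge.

L'(w) = 12(w - 4)(w - 3)(w + 5), so L'(-3) = 1008.
Gradient descent moves in the -L' direction, i.e. w is decreasing.
The nearest critical point in that direction is w = -5, where L'' = 864 > 0 (a local minimum). The iterate converges there.

-5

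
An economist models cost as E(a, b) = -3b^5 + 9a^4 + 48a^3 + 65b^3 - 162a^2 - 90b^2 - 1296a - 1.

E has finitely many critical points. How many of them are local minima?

E separates as a function of a plus a function of b, so ∇E=0 decouples.
∂E/∂a = 36(a - 3)(a + 3)(a + 4) = 0 at a ∈ {-4, -3, 3}; ∂E/∂b = -15b(b - 3)(b - 1)(b + 4) = 0 at b ∈ {-4, 0, 1, 3}.
The Hessian is diagonal: diag(E_aa, E_bb). Second derivatives: E_aa(-4)=252, E_aa(-3)=-216, E_aa(3)=1512; E_bb(-4)=2100, E_bb(0)=-180, E_bb(1)=150, E_bb(3)=-630.
Local minima occur where both diagonal entries positive: (-4, -4), (-4, 1), (3, -4), (3, 1). Count: 4.

4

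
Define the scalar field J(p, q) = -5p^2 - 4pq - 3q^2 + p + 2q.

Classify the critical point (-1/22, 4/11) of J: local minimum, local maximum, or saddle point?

local maximum

The Hessian of J is constant: H = [[-10, -4], [-4, -6]].
det(H) = (-10)·(-6) − (-4)² = 44.
det(H) > 0 and tr(H) = -16 < 0, so H is negative definite and the point is a local maximum.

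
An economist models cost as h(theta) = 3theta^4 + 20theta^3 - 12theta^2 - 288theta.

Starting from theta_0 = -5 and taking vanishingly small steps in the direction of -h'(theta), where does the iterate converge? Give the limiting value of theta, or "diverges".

-4

h'(theta) = 12(theta - 2)(theta + 3)(theta + 4), so h'(-5) = -168.
Gradient descent moves in the -h' direction, i.e. theta is increasing.
The nearest critical point in that direction is theta = -4, where h'' = 72 > 0 (a local minimum). The iterate converges there.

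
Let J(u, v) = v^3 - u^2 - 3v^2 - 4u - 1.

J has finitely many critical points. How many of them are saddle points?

J separates as a function of u plus a function of v, so ∇J=0 decouples.
∂J/∂u = -2(u + 2) = 0 at u ∈ {-2}; ∂J/∂v = 3v(v - 2) = 0 at v ∈ {0, 2}.
The Hessian is diagonal: diag(J_uu, J_vv). Second derivatives: J_uu(-2)=-2; J_vv(0)=-6, J_vv(2)=6.
Saddle points occur where the two diagonal entries have opposite signs: (-2, 2). Count: 1.

1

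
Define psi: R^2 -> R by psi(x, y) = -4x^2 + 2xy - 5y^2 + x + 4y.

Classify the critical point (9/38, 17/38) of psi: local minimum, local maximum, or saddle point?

local maximum

The Hessian of psi is constant: H = [[-8, 2], [2, -10]].
det(H) = (-8)·(-10) − 2² = 76.
det(H) > 0 and tr(H) = -18 < 0, so H is negative definite and the point is a local maximum.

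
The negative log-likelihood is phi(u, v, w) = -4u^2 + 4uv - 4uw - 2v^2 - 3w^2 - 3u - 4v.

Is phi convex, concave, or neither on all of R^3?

concave

phi is quadratic, so its Hessian is the constant matrix H = [[-8, 4, -4], [4, -4, 0], [-4, 0, -6]].
Leading principal minors: -8, 16, -32.
Signs alternate −, +, − ⇒ H ≺ 0 ⇒ concave.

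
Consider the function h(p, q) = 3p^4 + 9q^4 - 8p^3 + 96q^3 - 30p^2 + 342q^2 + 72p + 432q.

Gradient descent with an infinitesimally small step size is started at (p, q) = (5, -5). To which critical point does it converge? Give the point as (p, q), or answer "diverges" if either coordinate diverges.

h is separable, so gradient descent decouples: p follows -∂h/∂p, q follows -∂h/∂q.
∂h/∂p = 12(p - 3)(p - 1)(p + 2); at p=5 this is 672, so p decreases.
∂h/∂q = 36(q + 1)(q + 3)(q + 4); at q=-5 this is -288, so q increases.
p converges to its nearest critical value 3 (a local min of the p-part); q converges to -4. The iterate converges to (3, -4).

(3, -4)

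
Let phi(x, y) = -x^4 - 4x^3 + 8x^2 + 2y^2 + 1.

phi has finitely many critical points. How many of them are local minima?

phi separates as a function of x plus a function of y, so ∇phi=0 decouples.
∂phi/∂x = -4x(x - 1)(x + 4) = 0 at x ∈ {-4, 0, 1}; ∂phi/∂y = 4y = 0 at y ∈ {0}.
The Hessian is diagonal: diag(phi_xx, phi_yy). Second derivatives: phi_xx(-4)=-80, phi_xx(0)=16, phi_xx(1)=-20; phi_yy(0)=4.
Local minima occur where both diagonal entries positive: (0, 0). Count: 1.

1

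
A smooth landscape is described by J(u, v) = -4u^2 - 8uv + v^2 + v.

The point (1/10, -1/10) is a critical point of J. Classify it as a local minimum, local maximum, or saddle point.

saddle point

The Hessian of J is constant: H = [[-8, -8], [-8, 2]].
det(H) = (-8)·2 − (-8)² = -80.
Since det(H) < 0, H is indefinite and the critical point is a saddle point.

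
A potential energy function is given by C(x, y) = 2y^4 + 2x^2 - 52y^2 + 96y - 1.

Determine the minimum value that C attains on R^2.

C(x,y) separates as P(x) + Q(y) − 1, so its minimum is min P + min Q − 1.
P'(x) = 4x vanishes at x ∈ {0}; Q'(y) = 8(y - 3)(y - 1)(y + 4) vanishes at y ∈ {-4, 1, 3}.
Local minima of P (where P''>0): P(0)=0. Local minima of Q: Q(-4)=-704, Q(3)=-18.
So the global minimum of C is P(0) + Q(-4) − 1 = 0 − 704 − 1 = -705, attained at (0, -4).

-705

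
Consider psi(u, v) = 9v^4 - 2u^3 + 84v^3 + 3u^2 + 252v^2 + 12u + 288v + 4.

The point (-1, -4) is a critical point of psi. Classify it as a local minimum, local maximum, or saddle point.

local minimum

The mixed partial ∂²psi/∂u∂v is 0, so the Hessian at any point is diag(psi_uu, psi_vv) = diag(6(-2u + 1), 36(3v^2 + 14v + 14)).
At (-1, -4): H = diag(18, 216).
Both eigenvalues are positive, so H is positive definite: a local minimum.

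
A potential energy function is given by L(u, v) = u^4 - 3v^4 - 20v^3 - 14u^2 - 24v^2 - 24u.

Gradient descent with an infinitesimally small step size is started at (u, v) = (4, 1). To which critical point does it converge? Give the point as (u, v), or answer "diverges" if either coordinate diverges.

L is separable, so gradient descent decouples: u follows -∂L/∂u, v follows -∂L/∂v.
∂L/∂u = 4(u - 3)(u + 1)(u + 2); at u=4 this is 120, so u decreases.
∂L/∂v = -12v(v + 1)(v + 4); at v=1 this is -120, so v increases.
The v-coordinate has no critical point in that direction and runs off to infinity.

diverges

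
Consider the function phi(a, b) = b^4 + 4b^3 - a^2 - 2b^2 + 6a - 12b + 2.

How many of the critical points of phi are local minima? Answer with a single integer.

0

phi separates as a function of a plus a function of b, so ∇phi=0 decouples.
∂phi/∂a = -2(a - 3) = 0 at a ∈ {3}; ∂phi/∂b = 4(b - 1)(b + 1)(b + 3) = 0 at b ∈ {-3, -1, 1}.
The Hessian is diagonal: diag(phi_aa, phi_bb). Second derivatives: phi_aa(3)=-2; phi_bb(-3)=32, phi_bb(-1)=-16, phi_bb(1)=32.
Local minima occur where both diagonal entries positive: none. Count: 0.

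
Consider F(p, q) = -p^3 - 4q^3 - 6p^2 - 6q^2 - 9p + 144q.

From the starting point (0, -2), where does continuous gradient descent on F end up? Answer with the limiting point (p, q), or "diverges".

F is separable, so gradient descent decouples: p follows -∂F/∂p, q follows -∂F/∂q.
∂F/∂p = -3(p + 1)(p + 3); at p=0 this is -9, so p increases.
∂F/∂q = -12(q - 3)(q + 4); at q=-2 this is 120, so q decreases.
The p-coordinate has no critical point in that direction and runs off to infinity.

diverges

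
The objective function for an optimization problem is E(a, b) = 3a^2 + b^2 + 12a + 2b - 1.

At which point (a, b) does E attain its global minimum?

(-2, -1)

E(a,b) separates as P(a) + Q(b) − 1, so its minimum is min P + min Q − 1.
P'(a) = 6a + 12 vanishes at a ∈ {-2}; Q'(b) = 2b + 2 vanishes at b ∈ {-1}.
Local minima of P (where P''>0): P(-2)=-12. Local minima of Q: Q(-1)=-1.
So the global minimum of E is P(-2) + Q(-1) − 1 = -12 − 1 − 1 = -14, attained at (-2, -1).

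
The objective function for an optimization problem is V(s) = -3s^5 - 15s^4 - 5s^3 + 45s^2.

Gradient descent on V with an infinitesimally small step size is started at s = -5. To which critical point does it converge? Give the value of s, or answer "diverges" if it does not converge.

V'(s) = -15s(s - 1)(s + 2)(s + 3), so V'(-5) = -2700.
Gradient descent moves in the -V' direction, i.e. s is increasing.
The nearest critical point in that direction is s = -3, where V'' = 180 > 0 (a local minimum). The iterate converges there.

-3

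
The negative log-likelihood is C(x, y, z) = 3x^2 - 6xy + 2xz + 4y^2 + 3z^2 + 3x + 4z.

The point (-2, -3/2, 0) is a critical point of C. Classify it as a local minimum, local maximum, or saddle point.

The Hessian is constant: H = [[6, -6, 2], [-6, 8, 0], [2, 0, 6]].
Leading principal minors: Δ₁ = 6, Δ₂ = 12, Δ₃ = 40.
All leading minors are positive, so H is positive definite: a local minimum.

local minimum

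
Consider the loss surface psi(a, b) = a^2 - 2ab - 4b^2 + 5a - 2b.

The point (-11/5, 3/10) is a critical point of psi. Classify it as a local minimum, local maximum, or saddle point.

saddle point

The Hessian of psi is constant: H = [[2, -2], [-2, -8]].
det(H) = 2·(-8) − (-2)² = -20.
Since det(H) < 0, H is indefinite and the critical point is a saddle point.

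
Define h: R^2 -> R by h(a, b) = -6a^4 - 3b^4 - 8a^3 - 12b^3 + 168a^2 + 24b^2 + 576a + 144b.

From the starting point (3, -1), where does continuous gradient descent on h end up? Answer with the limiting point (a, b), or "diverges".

(-2, -2)

h is separable, so gradient descent decouples: a follows -∂h/∂a, b follows -∂h/∂b.
∂h/∂a = -24(a - 4)(a + 2)(a + 3); at a=3 this is 720, so a decreases.
∂h/∂b = -12(b - 2)(b + 2)(b + 3); at b=-1 this is 72, so b decreases.
a converges to its nearest critical value -2 (a local min of the a-part); b converges to -2. The iterate converges to (-2, -2).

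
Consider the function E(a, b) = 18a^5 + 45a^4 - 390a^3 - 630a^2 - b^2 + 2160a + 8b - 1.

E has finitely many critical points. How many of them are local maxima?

E separates as a function of a plus a function of b, so ∇E=0 decouples.
∂E/∂a = 90(a - 3)(a - 1)(a + 2)(a + 4) = 0 at a ∈ {-4, -2, 1, 3}; ∂E/∂b = -2(b - 4) = 0 at b ∈ {4}.
The Hessian is diagonal: diag(E_aa, E_bb). Second derivatives: E_aa(-4)=-6300, E_aa(-2)=2700, E_aa(1)=-2700, E_aa(3)=6300; E_bb(4)=-2.
Local maxima occur where both diagonal entries negative: (-4, 4), (1, 4). Count: 2.

2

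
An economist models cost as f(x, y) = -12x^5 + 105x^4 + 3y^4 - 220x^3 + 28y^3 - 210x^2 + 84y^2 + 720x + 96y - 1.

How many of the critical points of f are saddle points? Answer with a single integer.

6

f separates as a function of x plus a function of y, so ∇f=0 decouples.
∂f/∂x = -60(x - 4)(x - 3)(x - 1)(x + 1) = 0 at x ∈ {-1, 1, 3, 4}; ∂f/∂y = 12(y + 1)(y + 2)(y + 4) = 0 at y ∈ {-4, -2, -1}.
The Hessian is diagonal: diag(f_xx, f_yy). Second derivatives: f_xx(-1)=2400, f_xx(1)=-720, f_xx(3)=480, f_xx(4)=-900; f_yy(-4)=72, f_yy(-2)=-24, f_yy(-1)=36.
Saddle points occur where the two diagonal entries have opposite signs: (-1, -2), (1, -4), (1, -1), (3, -2), (4, -4), (4, -1). Count: 6.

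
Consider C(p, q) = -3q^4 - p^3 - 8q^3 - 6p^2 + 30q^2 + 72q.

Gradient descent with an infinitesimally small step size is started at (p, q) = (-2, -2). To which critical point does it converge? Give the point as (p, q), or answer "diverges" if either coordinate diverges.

C is separable, so gradient descent decouples: p follows -∂C/∂p, q follows -∂C/∂q.
∂C/∂p = -3p(p + 4); at p=-2 this is 12, so p decreases.
∂C/∂q = -12(q - 2)(q + 1)(q + 3); at q=-2 this is -48, so q increases.
p converges to its nearest critical value -4 (a local min of the p-part); q converges to -1. The iterate converges to (-4, -1).

(-4, -1)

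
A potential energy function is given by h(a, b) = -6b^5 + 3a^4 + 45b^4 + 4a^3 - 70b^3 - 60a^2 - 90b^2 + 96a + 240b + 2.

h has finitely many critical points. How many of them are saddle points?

h separates as a function of a plus a function of b, so ∇h=0 decouples.
∂h/∂a = 12(a - 2)(a - 1)(a + 4) = 0 at a ∈ {-4, 1, 2}; ∂h/∂b = -30(b - 4)(b - 2)(b - 1)(b + 1) = 0 at b ∈ {-1, 1, 2, 4}.
The Hessian is diagonal: diag(h_aa, h_bb). Second derivatives: h_aa(-4)=360, h_aa(1)=-60, h_aa(2)=72; h_bb(-1)=900, h_bb(1)=-180, h_bb(2)=180, h_bb(4)=-900.
Saddle points occur where the two diagonal entries have opposite signs: (-4, 1), (-4, 4), (1, -1), (1, 2), (2, 1), (2, 4). Count: 6.

6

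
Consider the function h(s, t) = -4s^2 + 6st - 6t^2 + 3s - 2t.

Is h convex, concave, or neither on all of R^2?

h is quadratic, so its Hessian is the constant matrix H = [[-8, 6], [6, -12]].
det(H) = 60, tr(H) = -20.
det(H) > 0 and tr(H) < 0, so H is negative definite everywhere: concave.

concave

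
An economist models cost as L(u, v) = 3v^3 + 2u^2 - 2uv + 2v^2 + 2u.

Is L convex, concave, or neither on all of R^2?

neither

The term 3v^3 is cubic, so the Hessian is not constant.
∂²L/∂v² = 18v + 4, which takes both signs as v varies (negative for sufficiently negative v). A diagonal entry of the Hessian changing sign means the Hessian is neither positive- nor negative-semidefinite on all of R^2.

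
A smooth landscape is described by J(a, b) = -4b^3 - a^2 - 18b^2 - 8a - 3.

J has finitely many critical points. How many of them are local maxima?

J separates as a function of a plus a function of b, so ∇J=0 decouples.
∂J/∂a = -2(a + 4) = 0 at a ∈ {-4}; ∂J/∂b = -12b(b + 3) = 0 at b ∈ {-3, 0}.
The Hessian is diagonal: diag(J_aa, J_bb). Second derivatives: J_aa(-4)=-2; J_bb(-3)=36, J_bb(0)=-36.
Local maxima occur where both diagonal entries negative: (-4, 0). Count: 1.

1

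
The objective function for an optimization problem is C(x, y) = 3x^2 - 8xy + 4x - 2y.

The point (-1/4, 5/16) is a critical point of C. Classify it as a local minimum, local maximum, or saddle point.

saddle point

The Hessian of C is constant: H = [[6, -8], [-8, 0]].
det(H) = 6·0 − (-8)² = -64.
Since det(H) < 0, H is indefinite and the critical point is a saddle point.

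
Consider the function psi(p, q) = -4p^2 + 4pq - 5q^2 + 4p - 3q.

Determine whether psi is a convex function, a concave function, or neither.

concave

psi is quadratic, so its Hessian is the constant matrix H = [[-8, 4], [4, -10]].
det(H) = 64, tr(H) = -18.
det(H) > 0 and tr(H) < 0, so H is negative definite everywhere: concave.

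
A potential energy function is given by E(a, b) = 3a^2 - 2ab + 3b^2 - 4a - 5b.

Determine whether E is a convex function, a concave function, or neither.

convex

E is quadratic, so its Hessian is the constant matrix H = [[6, -2], [-2, 6]].
det(H) = 32, tr(H) = 12.
det(H) > 0 and tr(H) > 0, so H is positive definite everywhere: convex.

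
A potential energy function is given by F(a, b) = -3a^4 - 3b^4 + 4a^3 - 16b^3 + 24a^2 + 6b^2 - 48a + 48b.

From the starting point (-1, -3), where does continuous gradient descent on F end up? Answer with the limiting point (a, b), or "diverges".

F is separable, so gradient descent decouples: a follows -∂F/∂a, b follows -∂F/∂b.
∂F/∂a = -12(a - 2)(a - 1)(a + 2); at a=-1 this is -72, so a increases.
∂F/∂b = -12(b - 1)(b + 1)(b + 4); at b=-3 this is -96, so b increases.
a converges to its nearest critical value 1 (a local min of the a-part); b converges to -1. The iterate converges to (1, -1).

(1, -1)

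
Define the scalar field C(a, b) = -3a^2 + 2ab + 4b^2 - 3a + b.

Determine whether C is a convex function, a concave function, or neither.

C is quadratic, so its Hessian is the constant matrix H = [[-6, 2], [2, 8]].
det(H) = -52, tr(H) = 2.
det(H) < 0, so H is indefinite: neither convex nor concave.

neither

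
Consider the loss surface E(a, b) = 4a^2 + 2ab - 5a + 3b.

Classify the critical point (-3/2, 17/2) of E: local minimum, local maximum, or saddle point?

The Hessian of E is constant: H = [[8, 2], [2, 0]].
det(H) = 8·0 − 2² = -4.
Since det(H) < 0, H is indefinite and the critical point is a saddle point.

saddle point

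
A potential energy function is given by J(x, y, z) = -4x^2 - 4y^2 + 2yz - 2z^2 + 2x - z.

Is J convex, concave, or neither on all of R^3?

concave

J is quadratic, so its Hessian is the constant matrix H = [[-8, 0, 0], [0, -8, 2], [0, 2, -4]].
Leading principal minors: -8, 64, -224.
Signs alternate −, +, − ⇒ H ≺ 0 ⇒ concave.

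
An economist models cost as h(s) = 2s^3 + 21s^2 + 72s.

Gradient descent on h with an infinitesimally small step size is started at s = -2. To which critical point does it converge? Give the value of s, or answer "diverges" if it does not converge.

h'(s) = 6(s + 3)(s + 4), so h'(-2) = 12.
Gradient descent moves in the -h' direction, i.e. s is decreasing.
The nearest critical point in that direction is s = -3, where h'' = 6 > 0 (a local minimum). The iterate converges there.

-3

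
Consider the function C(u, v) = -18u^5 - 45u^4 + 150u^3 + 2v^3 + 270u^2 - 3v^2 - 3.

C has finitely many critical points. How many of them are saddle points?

4

C separates as a function of u plus a function of v, so ∇C=0 decouples.
∂C/∂u = -90u(u - 2)(u + 1)(u + 3) = 0 at u ∈ {-3, -1, 0, 2}; ∂C/∂v = 6v(v - 1) = 0 at v ∈ {0, 1}.
The Hessian is diagonal: diag(C_uu, C_vv). Second derivatives: C_uu(-3)=2700, C_uu(-1)=-540, C_uu(0)=540, C_uu(2)=-2700; C_vv(0)=-6, C_vv(1)=6.
Saddle points occur where the two diagonal entries have opposite signs: (-3, 0), (-1, 1), (0, 0), (2, 1). Count: 4.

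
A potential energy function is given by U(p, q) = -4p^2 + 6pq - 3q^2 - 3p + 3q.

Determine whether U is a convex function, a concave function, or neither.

concave

U is quadratic, so its Hessian is the constant matrix H = [[-8, 6], [6, -6]].
det(H) = 12, tr(H) = -14.
det(H) > 0 and tr(H) < 0, so H is negative definite everywhere: concave.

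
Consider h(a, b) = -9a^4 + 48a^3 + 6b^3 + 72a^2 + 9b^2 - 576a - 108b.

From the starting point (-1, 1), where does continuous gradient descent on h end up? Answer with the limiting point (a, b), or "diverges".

h is separable, so gradient descent decouples: a follows -∂h/∂a, b follows -∂h/∂b.
∂h/∂a = -36(a - 4)(a - 2)(a + 2); at a=-1 this is -540, so a increases.
∂h/∂b = 18(b - 2)(b + 3); at b=1 this is -72, so b increases.
a converges to its nearest critical value 2 (a local min of the a-part); b converges to 2. The iterate converges to (2, 2).

(2, 2)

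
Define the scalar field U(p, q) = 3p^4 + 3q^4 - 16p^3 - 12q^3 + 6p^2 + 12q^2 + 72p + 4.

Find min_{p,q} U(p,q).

-43

U(p,q) separates as A(p) + B(q) + 4, so its minimum is min A + min B + 4.
A'(p) = 12(p - 3)(p - 2)(p + 1) vanishes at p ∈ {-1, 2, 3}; B'(q) = 12q(q - 2)(q - 1) vanishes at q ∈ {0, 1, 2}.
Local minima of A (where A''>0): A(-1)=-47, A(3)=81. Local minima of B: B(0)=0, B(2)=0.
So the global minimum of U is A(-1) + B(0) + 4 = -47 + 0 + 4 = -43, attained at (-1, 0).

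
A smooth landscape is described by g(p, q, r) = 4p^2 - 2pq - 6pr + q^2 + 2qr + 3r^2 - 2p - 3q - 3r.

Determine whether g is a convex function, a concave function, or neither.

convex

g is quadratic, so its Hessian is the constant matrix H = [[8, -2, -6], [-2, 2, 2], [-6, 2, 6]].
Leading principal minors: 8, 12, 16.
All positive ⇒ H ≻ 0 ⇒ convex.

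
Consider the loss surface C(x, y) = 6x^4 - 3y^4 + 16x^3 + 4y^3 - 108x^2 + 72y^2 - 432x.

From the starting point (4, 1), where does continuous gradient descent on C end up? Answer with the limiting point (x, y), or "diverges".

C is separable, so gradient descent decouples: x follows -∂C/∂x, y follows -∂C/∂y.
∂C/∂x = 24(x - 3)(x + 2)(x + 3); at x=4 this is 1008, so x decreases.
∂C/∂y = -12y(y - 4)(y + 3); at y=1 this is 144, so y decreases.
x converges to its nearest critical value 3 (a local min of the x-part); y converges to 0. The iterate converges to (3, 0).

(3, 0)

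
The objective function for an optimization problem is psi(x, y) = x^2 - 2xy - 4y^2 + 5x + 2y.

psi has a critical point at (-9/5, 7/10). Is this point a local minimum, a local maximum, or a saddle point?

The Hessian of psi is constant: H = [[2, -2], [-2, -8]].
det(H) = 2·(-8) − (-2)² = -20.
Since det(H) < 0, H is indefinite and the critical point is a saddle point.

saddle point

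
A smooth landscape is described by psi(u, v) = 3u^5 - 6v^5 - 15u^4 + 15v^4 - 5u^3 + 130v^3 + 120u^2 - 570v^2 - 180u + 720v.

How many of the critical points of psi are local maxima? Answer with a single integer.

psi separates as a function of u plus a function of v, so ∇psi=0 decouples.
∂psi/∂u = 15(u - 3)(u - 2)(u - 1)(u + 2) = 0 at u ∈ {-2, 1, 2, 3}; ∂psi/∂v = -30(v - 3)(v - 2)(v - 1)(v + 4) = 0 at v ∈ {-4, 1, 2, 3}.
The Hessian is diagonal: diag(psi_uu, psi_vv). Second derivatives: psi_uu(-2)=-900, psi_uu(1)=90, psi_uu(2)=-60, psi_uu(3)=150; psi_vv(-4)=6300, psi_vv(1)=-300, psi_vv(2)=180, psi_vv(3)=-420.
Local maxima occur where both diagonal entries negative: (-2, 1), (-2, 3), (2, 1), (2, 3). Count: 4.

4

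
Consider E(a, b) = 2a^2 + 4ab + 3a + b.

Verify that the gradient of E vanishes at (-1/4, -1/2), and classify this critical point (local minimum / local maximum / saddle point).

saddle point

∇E = (4a + 4b + 3, 4a + 1); substituting (-1/4, -1/2) gives ∇E = (0, 0), so (-1/4, -1/2) is indeed a critical point.
The Hessian of E is constant: H = [[4, 4], [4, 0]].
det(H) = 4·0 − 4² = -16.
Since det(H) < 0, H is indefinite and the critical point is a saddle point.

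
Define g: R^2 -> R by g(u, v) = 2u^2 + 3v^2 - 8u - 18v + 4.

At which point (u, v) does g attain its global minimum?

g(u,v) separates as P(u) + Q(v) + 4, so its minimum is min P + min Q + 4.
P'(u) = 4u - 8 vanishes at u ∈ {2}; Q'(v) = 6v - 18 vanishes at v ∈ {3}.
Local minima of P (where P''>0): P(2)=-8. Local minima of Q: Q(3)=-27.
So the global minimum of g is P(2) + Q(3) + 4 = -8 − 27 + 4 = -31, attained at (2, 3).

(2, 3)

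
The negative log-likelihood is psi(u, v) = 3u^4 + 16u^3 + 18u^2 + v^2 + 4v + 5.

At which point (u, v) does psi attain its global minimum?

psi(u,v) separates as P(u) + Q(v) + 5, so its minimum is min P + min Q + 5.
P'(u) = 12u(u + 1)(u + 3) vanishes at u ∈ {-3, -1, 0}; Q'(v) = 2v + 4 vanishes at v ∈ {-2}.
Local minima of P (where P''>0): P(-3)=-27, P(0)=0. Local minima of Q: Q(-2)=-4.
So the global minimum of psi is P(-3) + Q(-2) + 5 = -27 − 4 + 5 = -26, attained at (-3, -2).

(-3, -2)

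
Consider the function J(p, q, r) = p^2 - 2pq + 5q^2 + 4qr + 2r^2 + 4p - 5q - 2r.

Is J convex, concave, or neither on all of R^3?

convex

J is quadratic, so its Hessian is the constant matrix H = [[2, -2, 0], [-2, 10, 4], [0, 4, 4]].
Leading principal minors: 2, 16, 32.
All positive ⇒ H ≻ 0 ⇒ convex.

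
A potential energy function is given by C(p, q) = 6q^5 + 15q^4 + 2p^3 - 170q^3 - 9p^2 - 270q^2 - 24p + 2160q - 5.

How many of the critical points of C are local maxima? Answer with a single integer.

C separates as a function of p plus a function of q, so ∇C=0 decouples.
∂C/∂p = 6(p - 4)(p + 1) = 0 at p ∈ {-1, 4}; ∂C/∂q = 30(q - 3)(q - 2)(q + 3)(q + 4) = 0 at q ∈ {-4, -3, 2, 3}.
The Hessian is diagonal: diag(C_pp, C_qq). Second derivatives: C_pp(-1)=-30, C_pp(4)=30; C_qq(-4)=-1260, C_qq(-3)=900, C_qq(2)=-900, C_qq(3)=1260.
Local maxima occur where both diagonal entries negative: (-1, -4), (-1, 2). Count: 2.

2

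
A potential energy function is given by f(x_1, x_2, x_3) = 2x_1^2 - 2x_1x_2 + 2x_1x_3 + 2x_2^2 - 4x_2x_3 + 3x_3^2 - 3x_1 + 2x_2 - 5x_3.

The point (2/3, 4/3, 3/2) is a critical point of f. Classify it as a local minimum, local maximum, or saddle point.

local minimum

The Hessian is constant: H = [[4, -2, 2], [-2, 4, -4], [2, -4, 6]].
Leading principal minors: Δ₁ = 4, Δ₂ = 12, Δ₃ = 24.
All leading minors are positive, so H is positive definite: a local minimum.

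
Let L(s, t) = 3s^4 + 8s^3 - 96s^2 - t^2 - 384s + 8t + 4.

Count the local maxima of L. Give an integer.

1

L separates as a function of s plus a function of t, so ∇L=0 decouples.
∂L/∂s = 12(s - 4)(s + 2)(s + 4) = 0 at s ∈ {-4, -2, 4}; ∂L/∂t = -2(t - 4) = 0 at t ∈ {4}.
The Hessian is diagonal: diag(L_ss, L_tt). Second derivatives: L_ss(-4)=192, L_ss(-2)=-144, L_ss(4)=576; L_tt(4)=-2.
Local maxima occur where both diagonal entries negative: (-2, 4). Count: 1.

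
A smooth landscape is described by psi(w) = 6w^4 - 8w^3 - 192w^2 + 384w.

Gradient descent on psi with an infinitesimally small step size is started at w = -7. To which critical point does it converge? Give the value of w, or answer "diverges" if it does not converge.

-4

psi'(w) = 24(w - 4)(w - 1)(w + 4), so psi'(-7) = -6336.
Gradient descent moves in the -psi' direction, i.e. w is increasing.
The nearest critical point in that direction is w = -4, where psi'' = 960 > 0 (a local minimum). The iterate converges there.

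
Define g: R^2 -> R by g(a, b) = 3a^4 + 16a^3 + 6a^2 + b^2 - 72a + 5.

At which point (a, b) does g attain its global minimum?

g(a,b) separates as P(a) + Q(b) + 5, so its minimum is min P + min Q + 5.
P'(a) = 12(a - 1)(a + 2)(a + 3) vanishes at a ∈ {-3, -2, 1}; Q'(b) = 2b vanishes at b ∈ {0}.
Local minima of P (where P''>0): P(-3)=81, P(1)=-47. Local minima of Q: Q(0)=0.
So the global minimum of g is P(1) + Q(0) + 5 = -47 + 0 + 5 = -42, attained at (1, 0).

(1, 0)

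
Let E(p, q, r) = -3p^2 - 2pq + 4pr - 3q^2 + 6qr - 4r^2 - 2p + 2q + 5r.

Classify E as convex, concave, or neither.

E is quadratic, so its Hessian is the constant matrix H = [[-6, -2, 4], [-2, -6, 6], [4, 6, -8]].
Leading principal minors: -6, 32, -40.
Signs alternate −, +, − ⇒ H ≺ 0 ⇒ concave.

concave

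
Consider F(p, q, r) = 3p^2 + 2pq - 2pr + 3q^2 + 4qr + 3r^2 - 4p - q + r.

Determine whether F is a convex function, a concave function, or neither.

F is quadratic, so its Hessian is the constant matrix H = [[6, 2, -2], [2, 6, 4], [-2, 4, 6]].
Leading principal minors: 6, 32, 40.
All positive ⇒ H ≻ 0 ⇒ convex.

convex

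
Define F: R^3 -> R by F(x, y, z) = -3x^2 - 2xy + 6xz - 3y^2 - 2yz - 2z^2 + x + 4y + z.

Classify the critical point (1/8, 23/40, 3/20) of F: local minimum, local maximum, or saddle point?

saddle point

The Hessian is constant: H = [[-6, -2, 6], [-2, -6, -2], [6, -2, -4]].
Leading principal minors: Δ₁ = -6, Δ₂ = 32, Δ₃ = 160.
The minors fit neither the all-positive nor the alternating-sign pattern, so H is indefinite: a saddle point.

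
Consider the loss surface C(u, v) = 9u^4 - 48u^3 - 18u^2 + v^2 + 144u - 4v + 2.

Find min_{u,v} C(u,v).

C(u,v) separates as P(u) + Q(v) + 2, so its minimum is min P + min Q + 2.
P'(u) = 36(u - 4)(u - 1)(u + 1) vanishes at u ∈ {-1, 1, 4}; Q'(v) = 2v - 4 vanishes at v ∈ {2}.
Local minima of P (where P''>0): P(-1)=-105, P(4)=-480. Local minima of Q: Q(2)=-4.
So the global minimum of C is P(4) + Q(2) + 2 = -480 − 4 + 2 = -482, attained at (4, 2).

-482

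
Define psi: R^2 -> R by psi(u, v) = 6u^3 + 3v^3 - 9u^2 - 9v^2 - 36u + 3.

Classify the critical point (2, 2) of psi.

local minimum

The mixed partial ∂²psi/∂u∂v is 0, so the Hessian at any point is diag(psi_uu, psi_vv) = diag(18(2u - 1), 18(v - 1)).
At (2, 2): H = diag(54, 18).
Both eigenvalues are positive, so H is positive definite: a local minimum.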